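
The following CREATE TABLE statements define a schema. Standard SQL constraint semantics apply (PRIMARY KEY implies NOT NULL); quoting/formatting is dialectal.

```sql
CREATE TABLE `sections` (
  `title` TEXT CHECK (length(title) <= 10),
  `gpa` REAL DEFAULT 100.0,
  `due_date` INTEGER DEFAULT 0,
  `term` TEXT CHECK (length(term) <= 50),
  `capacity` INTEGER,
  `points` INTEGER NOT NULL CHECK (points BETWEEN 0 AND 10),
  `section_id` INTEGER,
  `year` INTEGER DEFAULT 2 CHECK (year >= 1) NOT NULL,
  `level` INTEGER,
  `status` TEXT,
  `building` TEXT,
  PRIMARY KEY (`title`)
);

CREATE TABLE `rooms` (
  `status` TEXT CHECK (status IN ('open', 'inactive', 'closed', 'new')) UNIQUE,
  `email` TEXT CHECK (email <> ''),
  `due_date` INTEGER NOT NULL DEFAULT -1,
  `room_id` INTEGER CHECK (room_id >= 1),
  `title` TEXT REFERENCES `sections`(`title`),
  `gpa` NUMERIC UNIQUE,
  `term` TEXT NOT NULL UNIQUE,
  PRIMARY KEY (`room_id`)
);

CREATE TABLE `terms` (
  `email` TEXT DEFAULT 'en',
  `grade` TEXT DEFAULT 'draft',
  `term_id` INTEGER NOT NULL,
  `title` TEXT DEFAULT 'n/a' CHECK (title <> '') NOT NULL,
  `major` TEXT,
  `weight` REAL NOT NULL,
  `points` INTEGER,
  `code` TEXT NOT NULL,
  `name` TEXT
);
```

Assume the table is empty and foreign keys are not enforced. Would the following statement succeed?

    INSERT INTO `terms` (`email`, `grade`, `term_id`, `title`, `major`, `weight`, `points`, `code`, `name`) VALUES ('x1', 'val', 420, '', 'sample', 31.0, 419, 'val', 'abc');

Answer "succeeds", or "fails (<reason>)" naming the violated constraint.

The value '' for title violates CHECK (title <> '').

fails (CHECK on title)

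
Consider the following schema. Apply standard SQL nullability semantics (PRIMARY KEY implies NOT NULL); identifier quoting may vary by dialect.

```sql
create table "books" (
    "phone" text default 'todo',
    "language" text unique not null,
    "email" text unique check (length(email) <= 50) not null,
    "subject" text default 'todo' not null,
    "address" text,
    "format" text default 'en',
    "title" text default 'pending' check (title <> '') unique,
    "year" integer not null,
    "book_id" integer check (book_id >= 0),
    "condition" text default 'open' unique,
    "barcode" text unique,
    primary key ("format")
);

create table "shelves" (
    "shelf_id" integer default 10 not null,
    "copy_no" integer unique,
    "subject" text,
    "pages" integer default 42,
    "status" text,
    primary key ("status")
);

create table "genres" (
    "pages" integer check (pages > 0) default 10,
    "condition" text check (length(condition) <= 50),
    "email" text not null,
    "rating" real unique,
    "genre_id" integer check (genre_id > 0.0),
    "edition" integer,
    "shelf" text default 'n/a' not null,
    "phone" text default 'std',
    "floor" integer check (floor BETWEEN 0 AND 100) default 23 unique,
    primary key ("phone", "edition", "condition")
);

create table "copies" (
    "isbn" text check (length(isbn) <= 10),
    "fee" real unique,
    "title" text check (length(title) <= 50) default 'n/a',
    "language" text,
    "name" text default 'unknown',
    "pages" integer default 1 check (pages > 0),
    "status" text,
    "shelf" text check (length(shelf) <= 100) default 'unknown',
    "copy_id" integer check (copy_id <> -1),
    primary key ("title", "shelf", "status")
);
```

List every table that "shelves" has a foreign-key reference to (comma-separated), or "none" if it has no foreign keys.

none

No column in shelves has a REFERENCES clause.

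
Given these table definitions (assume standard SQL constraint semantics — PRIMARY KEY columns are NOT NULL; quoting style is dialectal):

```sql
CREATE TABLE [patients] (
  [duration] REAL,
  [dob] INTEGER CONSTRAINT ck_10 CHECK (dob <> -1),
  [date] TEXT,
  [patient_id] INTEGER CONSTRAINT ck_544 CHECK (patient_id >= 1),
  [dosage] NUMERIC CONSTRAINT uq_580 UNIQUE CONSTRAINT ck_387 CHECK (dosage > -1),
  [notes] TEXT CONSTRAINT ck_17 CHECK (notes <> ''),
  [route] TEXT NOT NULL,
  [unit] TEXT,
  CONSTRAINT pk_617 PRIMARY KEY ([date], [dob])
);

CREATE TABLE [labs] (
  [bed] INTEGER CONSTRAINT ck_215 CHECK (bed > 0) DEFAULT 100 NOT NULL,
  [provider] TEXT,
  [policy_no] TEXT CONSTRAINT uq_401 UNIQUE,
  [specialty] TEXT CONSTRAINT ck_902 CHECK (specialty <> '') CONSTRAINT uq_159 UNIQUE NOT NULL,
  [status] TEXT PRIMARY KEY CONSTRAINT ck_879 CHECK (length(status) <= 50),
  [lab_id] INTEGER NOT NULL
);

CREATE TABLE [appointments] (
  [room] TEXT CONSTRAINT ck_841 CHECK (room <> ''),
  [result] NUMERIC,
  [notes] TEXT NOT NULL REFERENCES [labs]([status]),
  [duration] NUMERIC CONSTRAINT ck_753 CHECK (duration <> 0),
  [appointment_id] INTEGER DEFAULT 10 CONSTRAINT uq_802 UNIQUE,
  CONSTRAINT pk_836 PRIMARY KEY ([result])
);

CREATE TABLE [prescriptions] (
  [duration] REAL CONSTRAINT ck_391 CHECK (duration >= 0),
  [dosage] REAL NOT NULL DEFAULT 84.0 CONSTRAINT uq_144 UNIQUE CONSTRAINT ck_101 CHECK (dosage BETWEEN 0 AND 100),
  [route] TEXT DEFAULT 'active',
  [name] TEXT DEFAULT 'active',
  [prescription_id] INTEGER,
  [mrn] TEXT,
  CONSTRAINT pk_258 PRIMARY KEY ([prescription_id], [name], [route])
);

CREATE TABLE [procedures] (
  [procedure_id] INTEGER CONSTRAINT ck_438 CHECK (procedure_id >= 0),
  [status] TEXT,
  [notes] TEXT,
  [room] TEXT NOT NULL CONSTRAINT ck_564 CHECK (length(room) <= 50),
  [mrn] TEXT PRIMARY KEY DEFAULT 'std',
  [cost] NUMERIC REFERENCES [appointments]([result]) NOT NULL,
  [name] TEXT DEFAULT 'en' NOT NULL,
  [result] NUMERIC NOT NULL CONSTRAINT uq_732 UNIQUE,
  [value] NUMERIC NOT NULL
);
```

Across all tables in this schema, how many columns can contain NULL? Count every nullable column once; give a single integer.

patients: 5 nullable (duration, patient_id, dosage, notes, unit — PK (date, dob) and explicit NOT NULL columns excluded).
labs: 2 nullable (provider, policy_no — PK (status) and explicit NOT NULL columns excluded).
appointments: 3 nullable (room, duration, appointment_id — PK (result) and explicit NOT NULL columns excluded).
prescriptions: 2 nullable (duration, mrn — PK (prescription_id, name, route) and explicit NOT NULL columns excluded).
procedures: 3 nullable (procedure_id, status, notes — PK (mrn) and explicit NOT NULL columns excluded).
Total: 5 + 2 + 3 + 2 + 3 = 15.

15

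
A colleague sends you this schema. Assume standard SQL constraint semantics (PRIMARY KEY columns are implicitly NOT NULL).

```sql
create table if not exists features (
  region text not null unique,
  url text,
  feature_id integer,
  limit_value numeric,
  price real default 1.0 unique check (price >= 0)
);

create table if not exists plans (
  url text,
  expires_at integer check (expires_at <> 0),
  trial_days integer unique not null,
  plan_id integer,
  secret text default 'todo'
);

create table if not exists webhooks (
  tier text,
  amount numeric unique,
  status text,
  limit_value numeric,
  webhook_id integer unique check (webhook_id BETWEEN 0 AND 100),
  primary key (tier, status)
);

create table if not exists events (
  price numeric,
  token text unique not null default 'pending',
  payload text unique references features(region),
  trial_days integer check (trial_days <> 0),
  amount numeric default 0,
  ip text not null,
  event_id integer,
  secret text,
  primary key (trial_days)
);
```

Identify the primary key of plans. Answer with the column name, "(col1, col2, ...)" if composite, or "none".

No column is declared PRIMARY KEY inline, and there is no table-level PRIMARY KEY clause in plans.

none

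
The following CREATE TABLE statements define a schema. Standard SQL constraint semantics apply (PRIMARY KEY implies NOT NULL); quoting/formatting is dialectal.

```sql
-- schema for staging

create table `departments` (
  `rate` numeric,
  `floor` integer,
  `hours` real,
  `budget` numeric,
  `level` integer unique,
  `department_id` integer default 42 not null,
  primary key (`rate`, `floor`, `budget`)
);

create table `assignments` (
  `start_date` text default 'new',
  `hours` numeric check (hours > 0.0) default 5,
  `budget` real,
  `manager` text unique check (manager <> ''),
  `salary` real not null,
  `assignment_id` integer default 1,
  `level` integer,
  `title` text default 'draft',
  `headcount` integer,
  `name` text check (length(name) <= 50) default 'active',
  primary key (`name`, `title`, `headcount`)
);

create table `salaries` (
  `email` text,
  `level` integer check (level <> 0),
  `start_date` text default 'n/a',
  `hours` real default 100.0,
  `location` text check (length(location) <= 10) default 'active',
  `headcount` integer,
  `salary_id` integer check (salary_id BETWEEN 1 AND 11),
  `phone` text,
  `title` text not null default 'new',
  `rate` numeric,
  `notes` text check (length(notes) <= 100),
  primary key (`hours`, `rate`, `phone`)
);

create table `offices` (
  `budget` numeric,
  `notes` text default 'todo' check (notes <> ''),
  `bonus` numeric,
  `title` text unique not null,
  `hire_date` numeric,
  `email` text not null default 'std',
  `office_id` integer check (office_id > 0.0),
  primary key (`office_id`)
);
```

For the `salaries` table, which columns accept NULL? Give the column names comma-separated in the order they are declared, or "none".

email, level, start_date, location, headcount, salary_id, notes

- email: no NOT NULL constraint applies → nullable.
- level: CHECK does not forbid NULL (a CHECK constraint passes when its expression is NULL) → nullable.
- start_date: DEFAULT only fills an omitted column; an explicit NULL is still allowed → nullable.
- hours: part of the PRIMARY KEY, which implies NOT NULL → not nullable.
- location: CHECK does not forbid NULL (a CHECK constraint passes when its expression is NULL) → nullable.
- headcount: no NOT NULL constraint applies → nullable.
- salary_id: CHECK does not forbid NULL (a CHECK constraint passes when its expression is NULL) → nullable.
- phone: part of the PRIMARY KEY, which implies NOT NULL → not nullable.
- title: declared NOT NULL → not nullable.
- rate: part of the PRIMARY KEY, which implies NOT NULL → not nullable.
- notes: CHECK does not forbid NULL (a CHECK constraint passes when its expression is NULL) → nullable.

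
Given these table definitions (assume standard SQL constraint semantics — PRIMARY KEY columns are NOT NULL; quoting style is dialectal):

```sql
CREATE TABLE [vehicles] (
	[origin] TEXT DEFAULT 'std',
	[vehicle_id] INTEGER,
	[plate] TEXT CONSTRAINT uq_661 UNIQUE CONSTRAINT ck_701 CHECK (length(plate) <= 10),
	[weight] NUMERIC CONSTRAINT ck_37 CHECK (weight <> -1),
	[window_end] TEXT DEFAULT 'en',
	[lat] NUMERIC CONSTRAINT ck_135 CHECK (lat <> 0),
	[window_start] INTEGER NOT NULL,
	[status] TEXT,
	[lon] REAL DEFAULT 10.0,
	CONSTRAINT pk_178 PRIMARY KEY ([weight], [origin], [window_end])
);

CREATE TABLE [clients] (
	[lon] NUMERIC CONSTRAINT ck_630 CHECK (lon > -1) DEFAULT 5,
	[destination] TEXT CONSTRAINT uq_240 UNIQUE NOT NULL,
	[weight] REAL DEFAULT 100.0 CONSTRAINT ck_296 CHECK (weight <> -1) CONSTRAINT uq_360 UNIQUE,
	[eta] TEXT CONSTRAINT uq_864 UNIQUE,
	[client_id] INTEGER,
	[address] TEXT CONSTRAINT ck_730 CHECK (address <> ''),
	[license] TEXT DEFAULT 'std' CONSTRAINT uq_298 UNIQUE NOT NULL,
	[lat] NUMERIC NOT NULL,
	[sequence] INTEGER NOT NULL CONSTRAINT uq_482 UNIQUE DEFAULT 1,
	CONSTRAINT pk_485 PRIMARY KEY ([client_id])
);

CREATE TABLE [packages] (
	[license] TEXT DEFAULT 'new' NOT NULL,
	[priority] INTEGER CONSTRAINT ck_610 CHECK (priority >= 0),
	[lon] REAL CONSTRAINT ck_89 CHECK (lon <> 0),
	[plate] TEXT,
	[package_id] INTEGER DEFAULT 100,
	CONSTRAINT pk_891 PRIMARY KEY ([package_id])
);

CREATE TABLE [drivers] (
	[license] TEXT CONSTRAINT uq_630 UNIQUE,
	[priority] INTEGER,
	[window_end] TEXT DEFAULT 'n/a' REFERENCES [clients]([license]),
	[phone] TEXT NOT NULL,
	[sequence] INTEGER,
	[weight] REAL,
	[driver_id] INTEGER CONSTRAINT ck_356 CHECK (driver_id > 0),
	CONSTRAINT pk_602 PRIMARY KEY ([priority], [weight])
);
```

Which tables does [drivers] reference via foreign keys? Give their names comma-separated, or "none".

- window_end REFERENCES clients(license).

clients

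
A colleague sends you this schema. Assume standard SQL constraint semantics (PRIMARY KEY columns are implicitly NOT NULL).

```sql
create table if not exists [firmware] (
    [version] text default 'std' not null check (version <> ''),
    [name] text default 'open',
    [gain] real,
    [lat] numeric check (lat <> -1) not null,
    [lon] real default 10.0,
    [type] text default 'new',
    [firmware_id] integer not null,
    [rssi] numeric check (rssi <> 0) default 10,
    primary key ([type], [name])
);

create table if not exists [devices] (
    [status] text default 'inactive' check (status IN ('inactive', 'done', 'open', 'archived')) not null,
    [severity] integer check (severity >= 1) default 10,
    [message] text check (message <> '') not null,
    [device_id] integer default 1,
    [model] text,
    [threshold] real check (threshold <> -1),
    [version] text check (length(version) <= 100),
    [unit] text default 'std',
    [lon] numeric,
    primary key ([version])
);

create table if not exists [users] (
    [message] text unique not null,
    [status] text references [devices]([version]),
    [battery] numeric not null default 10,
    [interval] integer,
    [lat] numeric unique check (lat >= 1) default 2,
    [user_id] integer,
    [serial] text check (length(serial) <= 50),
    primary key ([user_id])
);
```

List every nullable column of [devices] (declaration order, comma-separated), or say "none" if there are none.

- status: declared NOT NULL → not nullable.
- severity: CHECK does not forbid NULL (a CHECK constraint passes when its expression is NULL) → nullable.
- message: declared NOT NULL → not nullable.
- device_id: DEFAULT only fills an omitted column; an explicit NULL is still allowed → nullable.
- model: no NOT NULL constraint applies → nullable.
- threshold: CHECK does not forbid NULL (a CHECK constraint passes when its expression is NULL) → nullable.
- version: part of the PRIMARY KEY, which implies NOT NULL → not nullable.
- unit: DEFAULT only fills an omitted column; an explicit NULL is still allowed → nullable.
- lon: no NOT NULL constraint applies → nullable.

severity, device_id, model, threshold, unit, lon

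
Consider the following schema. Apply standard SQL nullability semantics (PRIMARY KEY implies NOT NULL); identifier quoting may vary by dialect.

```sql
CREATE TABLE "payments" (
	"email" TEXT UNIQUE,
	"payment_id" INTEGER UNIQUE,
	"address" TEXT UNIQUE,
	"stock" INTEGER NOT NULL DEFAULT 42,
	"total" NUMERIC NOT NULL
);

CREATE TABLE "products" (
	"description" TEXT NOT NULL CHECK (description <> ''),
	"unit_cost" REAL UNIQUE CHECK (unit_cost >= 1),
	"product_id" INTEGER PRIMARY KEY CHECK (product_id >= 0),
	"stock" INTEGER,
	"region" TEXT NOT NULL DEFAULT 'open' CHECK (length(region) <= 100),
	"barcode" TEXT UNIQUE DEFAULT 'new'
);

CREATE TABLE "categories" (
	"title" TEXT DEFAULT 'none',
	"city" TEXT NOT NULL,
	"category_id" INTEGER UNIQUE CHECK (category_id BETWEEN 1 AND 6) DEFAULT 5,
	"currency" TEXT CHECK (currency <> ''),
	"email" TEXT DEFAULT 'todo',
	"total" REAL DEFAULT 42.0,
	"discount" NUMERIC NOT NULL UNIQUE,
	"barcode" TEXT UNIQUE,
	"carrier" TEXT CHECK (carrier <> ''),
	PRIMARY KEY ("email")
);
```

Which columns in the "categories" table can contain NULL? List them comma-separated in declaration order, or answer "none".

- title: DEFAULT only fills an omitted column; an explicit NULL is still allowed → nullable.
- city: declared NOT NULL → not nullable.
- category_id: CHECK does not forbid NULL (a CHECK constraint passes when its expression is NULL) → nullable.
- currency: CHECK does not forbid NULL (a CHECK constraint passes when its expression is NULL) → nullable.
- email: part of the PRIMARY KEY, which implies NOT NULL → not nullable.
- total: DEFAULT only fills an omitted column; an explicit NULL is still allowed → nullable.
- discount: declared NOT NULL → not nullable.
- barcode: UNIQUE does not imply NOT NULL → nullable.
- carrier: CHECK does not forbid NULL (a CHECK constraint passes when its expression is NULL) → nullable.

title, category_id, currency, total, barcode, carrier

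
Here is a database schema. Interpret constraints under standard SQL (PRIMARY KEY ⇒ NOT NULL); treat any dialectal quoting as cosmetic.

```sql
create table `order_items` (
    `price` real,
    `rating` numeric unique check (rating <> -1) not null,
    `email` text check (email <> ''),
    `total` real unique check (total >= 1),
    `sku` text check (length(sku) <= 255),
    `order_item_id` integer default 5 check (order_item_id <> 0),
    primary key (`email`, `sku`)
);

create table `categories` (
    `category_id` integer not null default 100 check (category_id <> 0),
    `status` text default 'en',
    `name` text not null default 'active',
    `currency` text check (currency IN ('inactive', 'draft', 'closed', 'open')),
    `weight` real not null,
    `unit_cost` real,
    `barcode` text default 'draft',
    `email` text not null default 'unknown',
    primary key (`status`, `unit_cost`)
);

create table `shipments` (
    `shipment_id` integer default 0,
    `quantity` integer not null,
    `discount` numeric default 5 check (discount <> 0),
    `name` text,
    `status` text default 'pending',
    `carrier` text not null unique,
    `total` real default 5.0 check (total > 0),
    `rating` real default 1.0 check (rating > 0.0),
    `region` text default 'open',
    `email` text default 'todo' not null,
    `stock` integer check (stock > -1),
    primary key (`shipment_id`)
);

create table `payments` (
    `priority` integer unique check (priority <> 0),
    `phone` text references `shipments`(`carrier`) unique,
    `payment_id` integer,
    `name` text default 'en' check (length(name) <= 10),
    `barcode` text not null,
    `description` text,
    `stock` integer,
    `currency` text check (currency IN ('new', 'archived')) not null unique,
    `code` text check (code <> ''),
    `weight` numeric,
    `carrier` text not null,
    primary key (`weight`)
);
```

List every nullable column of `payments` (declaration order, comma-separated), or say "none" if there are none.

priority, phone, payment_id, name, description, stock, code

- priority: CHECK does not forbid NULL (a CHECK constraint passes when its expression is NULL) → nullable.
- phone: a foreign key column may be NULL unless separately constrained → nullable.
- payment_id: no NOT NULL constraint applies → nullable.
- name: CHECK does not forbid NULL (a CHECK constraint passes when its expression is NULL) → nullable.
- barcode: declared NOT NULL → not nullable.
- description: no NOT NULL constraint applies → nullable.
- stock: no NOT NULL constraint applies → nullable.
- currency: declared NOT NULL → not nullable.
- code: CHECK does not forbid NULL (a CHECK constraint passes when its expression is NULL) → nullable.
- weight: part of the PRIMARY KEY, which implies NOT NULL → not nullable.
- carrier: declared NOT NULL → not nullable.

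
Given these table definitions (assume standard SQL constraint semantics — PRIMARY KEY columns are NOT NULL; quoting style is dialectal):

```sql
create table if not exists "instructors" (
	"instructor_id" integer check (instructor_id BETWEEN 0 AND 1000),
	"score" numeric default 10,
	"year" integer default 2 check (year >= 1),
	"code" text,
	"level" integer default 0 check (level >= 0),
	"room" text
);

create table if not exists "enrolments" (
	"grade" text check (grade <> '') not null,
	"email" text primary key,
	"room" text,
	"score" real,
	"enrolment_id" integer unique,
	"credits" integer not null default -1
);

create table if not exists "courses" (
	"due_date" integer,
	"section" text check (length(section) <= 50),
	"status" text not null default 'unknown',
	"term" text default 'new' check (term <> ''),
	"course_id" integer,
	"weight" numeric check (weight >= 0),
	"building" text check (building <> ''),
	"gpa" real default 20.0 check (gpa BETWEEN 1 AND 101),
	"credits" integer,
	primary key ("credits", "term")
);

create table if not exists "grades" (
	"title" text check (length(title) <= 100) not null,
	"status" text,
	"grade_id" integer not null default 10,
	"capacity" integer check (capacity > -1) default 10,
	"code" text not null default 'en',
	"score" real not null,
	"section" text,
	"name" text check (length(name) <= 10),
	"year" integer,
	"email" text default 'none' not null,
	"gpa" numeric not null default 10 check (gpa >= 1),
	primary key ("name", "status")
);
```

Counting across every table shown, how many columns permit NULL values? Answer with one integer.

instructors: 6 nullable (instructor_id, score, year, code, level, room — PK none and explicit NOT NULL columns excluded).
enrolments: 3 nullable (room, score, enrolment_id — PK (email) and explicit NOT NULL columns excluded).
courses: 6 nullable (due_date, section, course_id, weight, building, gpa — PK (credits, term) and explicit NOT NULL columns excluded).
grades: 3 nullable (capacity, section, year — PK (name, status) and explicit NOT NULL columns excluded).
Total: 6 + 3 + 6 + 3 = 18.

18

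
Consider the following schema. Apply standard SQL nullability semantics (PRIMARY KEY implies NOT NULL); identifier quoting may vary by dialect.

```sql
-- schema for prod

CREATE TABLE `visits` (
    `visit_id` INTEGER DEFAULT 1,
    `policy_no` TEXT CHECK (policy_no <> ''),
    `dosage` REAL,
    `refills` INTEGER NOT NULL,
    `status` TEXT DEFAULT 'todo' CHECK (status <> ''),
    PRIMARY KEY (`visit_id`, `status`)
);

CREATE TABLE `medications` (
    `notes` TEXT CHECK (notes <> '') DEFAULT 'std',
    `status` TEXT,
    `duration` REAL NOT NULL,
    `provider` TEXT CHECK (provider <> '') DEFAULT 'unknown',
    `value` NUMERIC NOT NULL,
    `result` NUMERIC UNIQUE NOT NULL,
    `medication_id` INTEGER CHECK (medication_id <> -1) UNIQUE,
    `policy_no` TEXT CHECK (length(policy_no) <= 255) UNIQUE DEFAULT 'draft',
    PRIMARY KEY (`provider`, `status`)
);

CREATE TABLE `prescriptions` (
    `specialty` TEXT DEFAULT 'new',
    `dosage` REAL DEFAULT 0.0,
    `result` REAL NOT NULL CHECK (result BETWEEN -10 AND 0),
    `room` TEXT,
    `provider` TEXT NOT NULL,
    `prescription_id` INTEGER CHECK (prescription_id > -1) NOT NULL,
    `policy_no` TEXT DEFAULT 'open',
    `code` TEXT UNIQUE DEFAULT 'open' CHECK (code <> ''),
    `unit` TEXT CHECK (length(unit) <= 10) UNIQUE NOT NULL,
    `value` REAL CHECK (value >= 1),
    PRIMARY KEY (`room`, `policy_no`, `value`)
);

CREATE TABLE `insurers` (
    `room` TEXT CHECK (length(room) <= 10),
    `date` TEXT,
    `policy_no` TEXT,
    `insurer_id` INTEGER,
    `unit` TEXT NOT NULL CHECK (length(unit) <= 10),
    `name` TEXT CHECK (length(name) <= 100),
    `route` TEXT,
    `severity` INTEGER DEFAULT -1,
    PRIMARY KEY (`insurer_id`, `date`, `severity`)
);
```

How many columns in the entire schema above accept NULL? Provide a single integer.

12

visits: 2 nullable (policy_no, dosage — PK (visit_id, status) and explicit NOT NULL columns excluded).
medications: 3 nullable (notes, medication_id, policy_no — PK (provider, status) and explicit NOT NULL columns excluded).
prescriptions: 3 nullable (specialty, dosage, code — PK (room, policy_no, value) and explicit NOT NULL columns excluded).
insurers: 4 nullable (room, policy_no, name, route — PK (insurer_id, date, severity) and explicit NOT NULL columns excluded).
Total: 2 + 3 + 3 + 4 = 12.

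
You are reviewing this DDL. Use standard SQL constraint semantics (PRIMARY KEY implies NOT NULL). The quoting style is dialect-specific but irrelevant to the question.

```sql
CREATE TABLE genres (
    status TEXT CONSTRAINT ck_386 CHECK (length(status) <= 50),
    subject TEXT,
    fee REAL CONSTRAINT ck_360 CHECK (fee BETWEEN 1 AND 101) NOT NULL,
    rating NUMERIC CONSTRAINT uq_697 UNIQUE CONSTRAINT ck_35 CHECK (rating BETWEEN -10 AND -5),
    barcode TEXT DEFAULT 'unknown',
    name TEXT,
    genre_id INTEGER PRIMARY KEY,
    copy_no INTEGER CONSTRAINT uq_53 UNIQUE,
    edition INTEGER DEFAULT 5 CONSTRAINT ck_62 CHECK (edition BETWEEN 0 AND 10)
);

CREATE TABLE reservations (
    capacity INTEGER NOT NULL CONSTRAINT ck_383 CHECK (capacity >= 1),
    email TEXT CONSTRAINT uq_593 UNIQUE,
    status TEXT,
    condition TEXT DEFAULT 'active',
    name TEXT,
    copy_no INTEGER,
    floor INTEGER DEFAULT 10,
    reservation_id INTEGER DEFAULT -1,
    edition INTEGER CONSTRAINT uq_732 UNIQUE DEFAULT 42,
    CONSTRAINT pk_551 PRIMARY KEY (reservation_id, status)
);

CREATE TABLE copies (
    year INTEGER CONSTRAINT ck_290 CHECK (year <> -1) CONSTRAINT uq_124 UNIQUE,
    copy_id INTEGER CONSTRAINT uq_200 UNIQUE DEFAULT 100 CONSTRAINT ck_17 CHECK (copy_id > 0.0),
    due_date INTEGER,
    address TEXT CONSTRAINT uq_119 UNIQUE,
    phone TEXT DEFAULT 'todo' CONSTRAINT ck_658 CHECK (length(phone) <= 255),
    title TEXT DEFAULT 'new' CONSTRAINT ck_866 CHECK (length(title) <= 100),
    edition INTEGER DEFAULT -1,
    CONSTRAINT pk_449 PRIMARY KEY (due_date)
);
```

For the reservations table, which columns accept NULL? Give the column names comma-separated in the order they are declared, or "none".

email, condition, name, copy_no, floor, edition

- capacity: declared NOT NULL → not nullable.
- email: UNIQUE does not imply NOT NULL → nullable.
- status: part of the PRIMARY KEY, which implies NOT NULL → not nullable.
- condition: DEFAULT only fills an omitted column; an explicit NULL is still allowed → nullable.
- name: no NOT NULL constraint applies → nullable.
- copy_no: no NOT NULL constraint applies → nullable.
- floor: DEFAULT only fills an omitted column; an explicit NULL is still allowed → nullable.
- reservation_id: part of the PRIMARY KEY, which implies NOT NULL → not nullable.
- edition: UNIQUE does not imply NOT NULL → nullable.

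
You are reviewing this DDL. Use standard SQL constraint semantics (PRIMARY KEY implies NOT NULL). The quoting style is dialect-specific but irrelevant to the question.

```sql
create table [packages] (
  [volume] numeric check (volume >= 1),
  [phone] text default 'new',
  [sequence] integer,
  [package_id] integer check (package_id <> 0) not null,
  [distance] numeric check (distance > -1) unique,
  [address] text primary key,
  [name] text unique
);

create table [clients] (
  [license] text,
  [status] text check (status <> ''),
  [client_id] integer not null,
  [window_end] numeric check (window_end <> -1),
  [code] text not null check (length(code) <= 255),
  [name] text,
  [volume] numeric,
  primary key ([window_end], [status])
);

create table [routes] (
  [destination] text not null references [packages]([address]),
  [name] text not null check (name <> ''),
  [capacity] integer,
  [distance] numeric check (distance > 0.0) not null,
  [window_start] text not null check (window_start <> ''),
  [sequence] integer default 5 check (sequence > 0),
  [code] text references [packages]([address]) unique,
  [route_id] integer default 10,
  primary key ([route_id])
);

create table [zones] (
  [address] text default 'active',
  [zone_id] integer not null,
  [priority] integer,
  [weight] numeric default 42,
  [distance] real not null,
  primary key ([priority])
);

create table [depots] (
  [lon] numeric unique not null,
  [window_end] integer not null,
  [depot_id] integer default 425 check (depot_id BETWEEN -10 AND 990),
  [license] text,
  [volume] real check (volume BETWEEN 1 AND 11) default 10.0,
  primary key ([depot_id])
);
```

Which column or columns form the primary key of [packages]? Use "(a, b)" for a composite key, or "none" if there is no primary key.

address is declared PRIMARY KEY inline on the column.

address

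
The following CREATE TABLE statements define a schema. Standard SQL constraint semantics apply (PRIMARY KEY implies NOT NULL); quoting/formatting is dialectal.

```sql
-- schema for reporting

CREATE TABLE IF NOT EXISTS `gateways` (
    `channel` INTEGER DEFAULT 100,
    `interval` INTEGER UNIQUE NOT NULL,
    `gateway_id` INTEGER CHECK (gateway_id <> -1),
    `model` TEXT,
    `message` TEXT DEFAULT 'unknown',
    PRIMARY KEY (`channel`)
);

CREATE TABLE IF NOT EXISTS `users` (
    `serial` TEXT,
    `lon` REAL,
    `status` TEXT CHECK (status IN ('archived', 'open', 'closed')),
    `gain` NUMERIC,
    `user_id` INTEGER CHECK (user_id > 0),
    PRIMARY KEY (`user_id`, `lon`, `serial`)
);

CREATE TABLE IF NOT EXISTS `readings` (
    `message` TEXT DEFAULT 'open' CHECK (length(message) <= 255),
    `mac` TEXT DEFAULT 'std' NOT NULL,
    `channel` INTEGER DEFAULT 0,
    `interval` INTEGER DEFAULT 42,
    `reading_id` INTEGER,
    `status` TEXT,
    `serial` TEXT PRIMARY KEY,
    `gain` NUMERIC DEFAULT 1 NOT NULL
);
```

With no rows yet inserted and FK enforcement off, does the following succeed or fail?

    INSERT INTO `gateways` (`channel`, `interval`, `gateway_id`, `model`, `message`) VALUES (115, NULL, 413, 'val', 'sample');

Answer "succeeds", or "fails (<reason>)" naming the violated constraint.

fails (NOT NULL on interval)

interval is explicitly set to NULL, but interval is declared NOT NULL.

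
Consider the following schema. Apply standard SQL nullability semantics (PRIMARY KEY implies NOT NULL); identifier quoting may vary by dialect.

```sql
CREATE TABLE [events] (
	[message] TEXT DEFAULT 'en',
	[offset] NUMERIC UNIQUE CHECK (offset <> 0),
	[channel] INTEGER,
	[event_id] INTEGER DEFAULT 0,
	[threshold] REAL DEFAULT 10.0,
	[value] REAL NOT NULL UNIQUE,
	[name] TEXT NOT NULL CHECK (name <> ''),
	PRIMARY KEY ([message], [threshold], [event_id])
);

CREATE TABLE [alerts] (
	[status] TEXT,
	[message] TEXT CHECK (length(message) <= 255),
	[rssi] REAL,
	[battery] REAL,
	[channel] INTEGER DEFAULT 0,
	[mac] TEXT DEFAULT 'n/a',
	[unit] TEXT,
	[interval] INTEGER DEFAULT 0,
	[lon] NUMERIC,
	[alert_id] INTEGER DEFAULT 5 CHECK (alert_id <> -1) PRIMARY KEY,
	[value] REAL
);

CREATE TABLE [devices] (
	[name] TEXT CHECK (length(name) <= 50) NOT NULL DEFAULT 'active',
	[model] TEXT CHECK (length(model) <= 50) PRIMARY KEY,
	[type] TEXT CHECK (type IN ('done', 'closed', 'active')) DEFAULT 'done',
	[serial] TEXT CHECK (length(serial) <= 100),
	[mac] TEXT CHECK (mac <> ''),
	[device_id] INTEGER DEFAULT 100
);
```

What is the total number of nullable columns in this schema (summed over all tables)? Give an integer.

16

events: 2 nullable (offset, channel — PK (message, threshold, event_id) and explicit NOT NULL columns excluded).
alerts: 10 nullable (status, message, rssi, battery, channel, mac, unit, interval, lon, value — PK (alert_id) and explicit NOT NULL columns excluded).
devices: 4 nullable (type, serial, mac, device_id — PK (model) and explicit NOT NULL columns excluded).
Total: 2 + 10 + 4 = 16.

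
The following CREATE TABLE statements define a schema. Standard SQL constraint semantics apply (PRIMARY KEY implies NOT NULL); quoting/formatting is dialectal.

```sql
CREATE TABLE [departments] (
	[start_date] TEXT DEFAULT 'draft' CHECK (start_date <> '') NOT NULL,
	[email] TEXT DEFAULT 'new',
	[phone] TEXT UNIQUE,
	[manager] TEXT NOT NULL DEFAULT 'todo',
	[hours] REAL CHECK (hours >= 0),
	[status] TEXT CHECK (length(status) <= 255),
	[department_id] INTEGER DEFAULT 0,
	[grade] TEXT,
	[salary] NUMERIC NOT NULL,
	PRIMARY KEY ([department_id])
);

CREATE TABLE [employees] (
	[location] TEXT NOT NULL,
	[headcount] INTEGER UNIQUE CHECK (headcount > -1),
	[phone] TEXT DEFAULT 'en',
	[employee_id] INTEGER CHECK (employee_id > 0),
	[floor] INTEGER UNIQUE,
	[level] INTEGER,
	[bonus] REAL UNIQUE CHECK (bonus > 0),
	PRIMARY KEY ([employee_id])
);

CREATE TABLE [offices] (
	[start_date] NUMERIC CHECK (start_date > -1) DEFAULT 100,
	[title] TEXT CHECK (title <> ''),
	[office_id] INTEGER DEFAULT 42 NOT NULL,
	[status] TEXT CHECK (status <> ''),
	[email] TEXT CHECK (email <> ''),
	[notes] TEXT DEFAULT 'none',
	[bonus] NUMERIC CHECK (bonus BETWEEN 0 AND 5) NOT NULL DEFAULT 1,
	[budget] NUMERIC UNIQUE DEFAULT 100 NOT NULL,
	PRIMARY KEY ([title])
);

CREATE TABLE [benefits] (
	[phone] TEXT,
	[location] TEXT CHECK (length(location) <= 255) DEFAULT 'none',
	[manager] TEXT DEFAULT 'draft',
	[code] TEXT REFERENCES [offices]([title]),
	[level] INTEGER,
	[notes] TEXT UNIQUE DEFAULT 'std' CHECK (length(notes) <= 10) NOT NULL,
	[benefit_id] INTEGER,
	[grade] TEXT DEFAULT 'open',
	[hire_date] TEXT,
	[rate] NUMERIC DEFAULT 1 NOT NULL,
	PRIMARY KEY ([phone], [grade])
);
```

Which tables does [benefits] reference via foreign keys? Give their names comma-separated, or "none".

offices

- code REFERENCES offices(title).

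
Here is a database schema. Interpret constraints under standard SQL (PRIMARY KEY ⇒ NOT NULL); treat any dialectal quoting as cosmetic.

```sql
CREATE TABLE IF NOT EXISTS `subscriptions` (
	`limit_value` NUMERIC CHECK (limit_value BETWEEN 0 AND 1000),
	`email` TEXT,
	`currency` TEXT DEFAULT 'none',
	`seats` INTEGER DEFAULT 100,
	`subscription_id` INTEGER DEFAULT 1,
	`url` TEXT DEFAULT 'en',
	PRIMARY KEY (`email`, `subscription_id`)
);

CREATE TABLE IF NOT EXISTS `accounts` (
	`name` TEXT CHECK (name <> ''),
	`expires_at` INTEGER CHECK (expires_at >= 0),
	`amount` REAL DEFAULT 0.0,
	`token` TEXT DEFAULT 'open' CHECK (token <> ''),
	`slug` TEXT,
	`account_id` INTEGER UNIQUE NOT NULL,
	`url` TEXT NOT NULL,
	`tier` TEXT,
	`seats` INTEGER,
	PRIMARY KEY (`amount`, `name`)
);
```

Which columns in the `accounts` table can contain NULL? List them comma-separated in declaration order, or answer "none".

- name: part of the PRIMARY KEY, which implies NOT NULL → not nullable.
- expires_at: CHECK does not forbid NULL (a CHECK constraint passes when its expression is NULL) → nullable.
- amount: part of the PRIMARY KEY, which implies NOT NULL → not nullable.
- token: CHECK does not forbid NULL (a CHECK constraint passes when its expression is NULL) → nullable.
- slug: no NOT NULL constraint applies → nullable.
- account_id: declared NOT NULL → not nullable.
- url: declared NOT NULL → not nullable.
- tier: no NOT NULL constraint applies → nullable.
- seats: no NOT NULL constraint applies → nullable.

expires_at, token, slug, tier, seats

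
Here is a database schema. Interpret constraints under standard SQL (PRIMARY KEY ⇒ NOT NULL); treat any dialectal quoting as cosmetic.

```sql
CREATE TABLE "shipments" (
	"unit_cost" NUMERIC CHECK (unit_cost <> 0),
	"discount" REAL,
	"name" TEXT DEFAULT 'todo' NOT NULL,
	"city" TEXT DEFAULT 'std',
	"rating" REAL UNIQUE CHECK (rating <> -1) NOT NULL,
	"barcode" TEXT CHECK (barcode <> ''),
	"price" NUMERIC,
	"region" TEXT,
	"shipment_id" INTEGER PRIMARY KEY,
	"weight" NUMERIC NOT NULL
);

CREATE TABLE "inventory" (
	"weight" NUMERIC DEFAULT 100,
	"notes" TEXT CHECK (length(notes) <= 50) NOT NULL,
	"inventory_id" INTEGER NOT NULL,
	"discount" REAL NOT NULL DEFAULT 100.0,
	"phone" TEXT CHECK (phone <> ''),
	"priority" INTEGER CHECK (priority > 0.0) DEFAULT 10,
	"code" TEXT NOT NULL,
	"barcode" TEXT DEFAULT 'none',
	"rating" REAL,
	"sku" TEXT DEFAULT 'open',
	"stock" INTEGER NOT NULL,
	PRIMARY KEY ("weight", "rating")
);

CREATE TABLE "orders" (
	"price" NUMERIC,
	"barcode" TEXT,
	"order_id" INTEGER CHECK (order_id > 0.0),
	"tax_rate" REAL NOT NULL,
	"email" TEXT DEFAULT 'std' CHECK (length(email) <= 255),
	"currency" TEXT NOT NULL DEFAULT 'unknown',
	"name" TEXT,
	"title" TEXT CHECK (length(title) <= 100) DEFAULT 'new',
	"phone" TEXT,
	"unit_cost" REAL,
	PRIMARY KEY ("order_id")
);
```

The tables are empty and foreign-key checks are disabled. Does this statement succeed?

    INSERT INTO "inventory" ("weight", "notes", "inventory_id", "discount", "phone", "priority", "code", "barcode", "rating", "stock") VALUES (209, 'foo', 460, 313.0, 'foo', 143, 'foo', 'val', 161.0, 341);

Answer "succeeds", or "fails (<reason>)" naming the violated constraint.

succeeds

NOT NULL columns: code is supplied; discount is supplied; inventory_id is supplied; notes is supplied; rating is supplied; stock is supplied; weight is supplied.
CHECK constraints: 'foo' satisfies (length(notes) <= 50); 'foo' satisfies (phone <> ''); 143 satisfies (priority > 0.0).
No constraint is violated.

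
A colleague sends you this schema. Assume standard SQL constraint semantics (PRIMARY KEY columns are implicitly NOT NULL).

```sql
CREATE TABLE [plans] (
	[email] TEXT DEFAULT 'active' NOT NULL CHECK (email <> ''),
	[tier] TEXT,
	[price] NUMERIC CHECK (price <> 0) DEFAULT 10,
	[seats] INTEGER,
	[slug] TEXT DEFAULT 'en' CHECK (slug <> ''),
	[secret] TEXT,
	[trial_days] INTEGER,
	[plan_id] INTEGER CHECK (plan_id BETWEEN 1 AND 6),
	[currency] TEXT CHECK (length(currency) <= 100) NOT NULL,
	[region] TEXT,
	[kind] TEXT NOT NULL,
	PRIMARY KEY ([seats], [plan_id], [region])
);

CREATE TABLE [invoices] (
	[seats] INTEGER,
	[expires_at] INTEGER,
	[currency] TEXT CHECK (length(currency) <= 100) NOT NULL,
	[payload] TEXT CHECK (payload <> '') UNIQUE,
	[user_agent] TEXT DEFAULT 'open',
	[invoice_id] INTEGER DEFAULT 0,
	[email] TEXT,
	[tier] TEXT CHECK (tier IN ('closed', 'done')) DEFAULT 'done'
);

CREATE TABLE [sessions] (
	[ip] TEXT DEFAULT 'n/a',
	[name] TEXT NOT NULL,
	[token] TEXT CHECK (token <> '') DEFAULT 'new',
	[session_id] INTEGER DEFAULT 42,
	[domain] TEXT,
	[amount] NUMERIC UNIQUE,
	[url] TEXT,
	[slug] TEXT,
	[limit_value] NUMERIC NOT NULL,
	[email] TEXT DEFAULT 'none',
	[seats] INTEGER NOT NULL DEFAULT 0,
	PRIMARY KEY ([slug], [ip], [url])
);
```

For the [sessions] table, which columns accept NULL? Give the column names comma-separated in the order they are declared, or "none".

token, session_id, domain, amount, email

- ip: part of the PRIMARY KEY, which implies NOT NULL → not nullable.
- name: declared NOT NULL → not nullable.
- token: CHECK does not forbid NULL (a CHECK constraint passes when its expression is NULL) → nullable.
- session_id: DEFAULT only fills an omitted column; an explicit NULL is still allowed → nullable.
- domain: no NOT NULL constraint applies → nullable.
- amount: UNIQUE does not imply NOT NULL → nullable.
- url: part of the PRIMARY KEY, which implies NOT NULL → not nullable.
- slug: part of the PRIMARY KEY, which implies NOT NULL → not nullable.
- limit_value: declared NOT NULL → not nullable.
- email: DEFAULT only fills an omitted column; an explicit NULL is still allowed → nullable.
- seats: declared NOT NULL → not nullable.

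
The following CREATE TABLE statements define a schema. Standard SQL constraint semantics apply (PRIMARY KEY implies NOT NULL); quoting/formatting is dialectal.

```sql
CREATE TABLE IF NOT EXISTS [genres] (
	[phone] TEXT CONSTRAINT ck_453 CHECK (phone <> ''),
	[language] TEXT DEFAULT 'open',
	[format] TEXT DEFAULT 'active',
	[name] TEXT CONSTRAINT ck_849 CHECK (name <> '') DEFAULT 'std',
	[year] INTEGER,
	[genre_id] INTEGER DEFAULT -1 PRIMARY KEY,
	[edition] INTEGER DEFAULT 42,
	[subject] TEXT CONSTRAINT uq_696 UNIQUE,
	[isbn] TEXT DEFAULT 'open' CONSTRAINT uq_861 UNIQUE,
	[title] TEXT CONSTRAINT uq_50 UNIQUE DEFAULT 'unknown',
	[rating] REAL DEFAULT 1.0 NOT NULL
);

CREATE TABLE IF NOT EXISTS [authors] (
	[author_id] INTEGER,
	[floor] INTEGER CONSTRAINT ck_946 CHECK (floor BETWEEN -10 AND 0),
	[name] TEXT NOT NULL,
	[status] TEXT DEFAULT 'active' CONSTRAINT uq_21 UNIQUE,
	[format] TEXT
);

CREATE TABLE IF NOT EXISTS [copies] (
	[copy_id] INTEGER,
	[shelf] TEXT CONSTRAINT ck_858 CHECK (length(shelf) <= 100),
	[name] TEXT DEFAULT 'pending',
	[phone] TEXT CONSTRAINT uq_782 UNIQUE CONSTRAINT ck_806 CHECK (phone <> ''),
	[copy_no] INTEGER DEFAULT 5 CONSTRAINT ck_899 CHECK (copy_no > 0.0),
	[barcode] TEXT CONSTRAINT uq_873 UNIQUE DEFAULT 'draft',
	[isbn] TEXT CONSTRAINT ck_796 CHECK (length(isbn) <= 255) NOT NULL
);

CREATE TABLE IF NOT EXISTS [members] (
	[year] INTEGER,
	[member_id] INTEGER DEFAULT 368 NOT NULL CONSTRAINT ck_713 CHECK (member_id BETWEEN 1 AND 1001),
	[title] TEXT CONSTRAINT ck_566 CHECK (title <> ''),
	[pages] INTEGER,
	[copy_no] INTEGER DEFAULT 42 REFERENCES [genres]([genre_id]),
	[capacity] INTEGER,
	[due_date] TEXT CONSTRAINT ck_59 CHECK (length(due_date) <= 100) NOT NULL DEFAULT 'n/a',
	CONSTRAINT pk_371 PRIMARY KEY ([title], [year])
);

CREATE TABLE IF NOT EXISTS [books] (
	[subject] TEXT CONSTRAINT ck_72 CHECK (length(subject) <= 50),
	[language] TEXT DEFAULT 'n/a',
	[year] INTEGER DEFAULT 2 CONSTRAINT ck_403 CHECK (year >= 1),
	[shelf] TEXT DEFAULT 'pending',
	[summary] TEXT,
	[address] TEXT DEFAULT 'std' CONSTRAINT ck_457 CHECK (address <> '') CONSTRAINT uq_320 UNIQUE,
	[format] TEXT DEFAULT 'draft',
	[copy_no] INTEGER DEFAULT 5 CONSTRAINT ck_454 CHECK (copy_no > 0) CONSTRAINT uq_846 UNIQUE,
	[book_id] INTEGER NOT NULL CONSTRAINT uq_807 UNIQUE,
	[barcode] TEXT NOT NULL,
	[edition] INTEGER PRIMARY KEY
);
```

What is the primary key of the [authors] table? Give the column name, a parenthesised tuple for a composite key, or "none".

none

No column is declared PRIMARY KEY inline, and there is no table-level PRIMARY KEY clause in authors.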